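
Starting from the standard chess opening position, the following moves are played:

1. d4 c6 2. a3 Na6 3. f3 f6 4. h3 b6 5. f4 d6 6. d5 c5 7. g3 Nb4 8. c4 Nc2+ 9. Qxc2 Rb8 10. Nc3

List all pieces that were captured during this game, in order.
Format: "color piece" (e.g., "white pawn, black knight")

Tracking captures:
  Qxc2: captured black knight

black knight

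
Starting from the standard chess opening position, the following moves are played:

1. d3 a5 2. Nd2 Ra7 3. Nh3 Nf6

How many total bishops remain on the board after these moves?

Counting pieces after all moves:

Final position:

  a b c d e f g h
  ─────────────────
8│· ♞ ♝ ♛ ♚ ♝ · ♜│8
7│♜ ♟ ♟ ♟ ♟ ♟ ♟ ♟│7
6│· · · · · ♞ · ·│6
5│♟ · · · · · · ·│5
4│· · · · · · · ·│4
3│· · · ♙ · · · ♘│3
2│♙ ♙ ♙ ♘ ♙ ♙ ♙ ♙│2
1│♖ · ♗ ♕ ♔ ♗ · ♖│1
  ─────────────────
  a b c d e f g h


4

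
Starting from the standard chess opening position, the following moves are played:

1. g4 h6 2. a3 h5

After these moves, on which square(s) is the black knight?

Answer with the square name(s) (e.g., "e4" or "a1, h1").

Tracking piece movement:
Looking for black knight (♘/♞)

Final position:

  a b c d e f g h
  ─────────────────
8│♜ ♞ ♝ ♛ ♚ ♝ ♞ ♜│8
7│♟ ♟ ♟ ♟ ♟ ♟ ♟ ·│7
6│· · · · · · · ·│6
5│· · · · · · · ♟│5
4│· · · · · · ♙ ·│4
3│♙ · · · · · · ·│3
2│· ♙ ♙ ♙ ♙ ♙ · ♙│2
1│♖ ♘ ♗ ♕ ♔ ♗ ♘ ♖│1
  ─────────────────
  a b c d e f g h


b8, g8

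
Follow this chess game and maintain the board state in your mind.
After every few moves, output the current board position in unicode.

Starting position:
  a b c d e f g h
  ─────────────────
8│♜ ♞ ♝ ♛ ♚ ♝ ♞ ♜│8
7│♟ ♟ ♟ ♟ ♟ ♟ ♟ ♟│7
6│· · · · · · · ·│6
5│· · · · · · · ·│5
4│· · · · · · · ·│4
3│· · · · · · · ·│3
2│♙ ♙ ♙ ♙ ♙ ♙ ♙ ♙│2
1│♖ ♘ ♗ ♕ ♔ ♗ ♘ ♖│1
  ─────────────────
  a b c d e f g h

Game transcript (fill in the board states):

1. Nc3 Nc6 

  a b c d e f g h
  ─────────────────
8│♜ · ♝ ♛ ♚ ♝ ♞ ♜│8
7│♟ ♟ ♟ ♟ ♟ ♟ ♟ ♟│7
6│· · ♞ · · · · ·│6
5│· · · · · · · ·│5
4│· · · · · · · ·│4
3│· · ♘ · · · · ·│3
2│♙ ♙ ♙ ♙ ♙ ♙ ♙ ♙│2
1│♖ · ♗ ♕ ♔ ♗ ♘ ♖│1
  ─────────────────
  a b c d e f g h

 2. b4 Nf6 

  a b c d e f g h
  ─────────────────
8│♜ · ♝ ♛ ♚ ♝ · ♜│8
7│♟ ♟ ♟ ♟ ♟ ♟ ♟ ♟│7
6│· · ♞ · · ♞ · ·│6
5│· · · · · · · ·│5
4│· ♙ · · · · · ·│4
3│· · ♘ · · · · ·│3
2│♙ · ♙ ♙ ♙ ♙ ♙ ♙│2
1│♖ · ♗ ♕ ♔ ♗ ♘ ♖│1
  ─────────────────
  a b c d e f g h

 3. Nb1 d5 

  a b c d e f g h
  ─────────────────
8│♜ · ♝ ♛ ♚ ♝ · ♜│8
7│♟ ♟ ♟ · ♟ ♟ ♟ ♟│7
6│· · ♞ · · ♞ · ·│6
5│· · · ♟ · · · ·│5
4│· ♙ · · · · · ·│4
3│· · · · · · · ·│3
2│♙ · ♙ ♙ ♙ ♙ ♙ ♙│2
1│♖ ♘ ♗ ♕ ♔ ♗ ♘ ♖│1
  ─────────────────
  a b c d e f g h

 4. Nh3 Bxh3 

  a b c d e f g h
  ─────────────────
8│♜ · · ♛ ♚ ♝ · ♜│8
7│♟ ♟ ♟ · ♟ ♟ ♟ ♟│7
6│· · ♞ · · ♞ · ·│6
5│· · · ♟ · · · ·│5
4│· ♙ · · · · · ·│4
3│· · · · · · · ♝│3
2│♙ · ♙ ♙ ♙ ♙ ♙ ♙│2
1│♖ ♘ ♗ ♕ ♔ ♗ · ♖│1
  ─────────────────
  a b c d e f g h

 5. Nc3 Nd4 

  a b c d e f g h
  ─────────────────
8│♜ · · ♛ ♚ ♝ · ♜│8
7│♟ ♟ ♟ · ♟ ♟ ♟ ♟│7
6│· · · · · ♞ · ·│6
5│· · · ♟ · · · ·│5
4│· ♙ · ♞ · · · ·│4
3│· · ♘ · · · · ♝│3
2│♙ · ♙ ♙ ♙ ♙ ♙ ♙│2
1│♖ · ♗ ♕ ♔ ♗ · ♖│1
  ─────────────────
  a b c d e f g h



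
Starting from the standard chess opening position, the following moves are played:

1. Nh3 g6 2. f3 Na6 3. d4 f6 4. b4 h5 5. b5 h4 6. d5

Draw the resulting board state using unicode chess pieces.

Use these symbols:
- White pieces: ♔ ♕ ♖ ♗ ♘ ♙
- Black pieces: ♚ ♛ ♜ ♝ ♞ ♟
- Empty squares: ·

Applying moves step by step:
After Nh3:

♜ ♞ ♝ ♛ ♚ ♝ ♞ ♜
♟ ♟ ♟ ♟ ♟ ♟ ♟ ♟
· · · · · · · ·
· · · · · · · ·
· · · · · · · ·
· · · · · · · ♘
♙ ♙ ♙ ♙ ♙ ♙ ♙ ♙
♖ ♘ ♗ ♕ ♔ ♗ · ♖


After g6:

♜ ♞ ♝ ♛ ♚ ♝ ♞ ♜
♟ ♟ ♟ ♟ ♟ ♟ · ♟
· · · · · · ♟ ·
· · · · · · · ·
· · · · · · · ·
· · · · · · · ♘
♙ ♙ ♙ ♙ ♙ ♙ ♙ ♙
♖ ♘ ♗ ♕ ♔ ♗ · ♖


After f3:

♜ ♞ ♝ ♛ ♚ ♝ ♞ ♜
♟ ♟ ♟ ♟ ♟ ♟ · ♟
· · · · · · ♟ ·
· · · · · · · ·
· · · · · · · ·
· · · · · ♙ · ♘
♙ ♙ ♙ ♙ ♙ · ♙ ♙
♖ ♘ ♗ ♕ ♔ ♗ · ♖


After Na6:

♜ · ♝ ♛ ♚ ♝ ♞ ♜
♟ ♟ ♟ ♟ ♟ ♟ · ♟
♞ · · · · · ♟ ·
· · · · · · · ·
· · · · · · · ·
· · · · · ♙ · ♘
♙ ♙ ♙ ♙ ♙ · ♙ ♙
♖ ♘ ♗ ♕ ♔ ♗ · ♖


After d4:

♜ · ♝ ♛ ♚ ♝ ♞ ♜
♟ ♟ ♟ ♟ ♟ ♟ · ♟
♞ · · · · · ♟ ·
· · · · · · · ·
· · · ♙ · · · ·
· · · · · ♙ · ♘
♙ ♙ ♙ · ♙ · ♙ ♙
♖ ♘ ♗ ♕ ♔ ♗ · ♖


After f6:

♜ · ♝ ♛ ♚ ♝ ♞ ♜
♟ ♟ ♟ ♟ ♟ · · ♟
♞ · · · · ♟ ♟ ·
· · · · · · · ·
· · · ♙ · · · ·
· · · · · ♙ · ♘
♙ ♙ ♙ · ♙ · ♙ ♙
♖ ♘ ♗ ♕ ♔ ♗ · ♖


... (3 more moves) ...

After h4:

♜ · ♝ ♛ ♚ ♝ ♞ ♜
♟ ♟ ♟ ♟ ♟ · · ·
♞ · · · · ♟ ♟ ·
· ♙ · · · · · ·
· · · ♙ · · · ♟
· · · · · ♙ · ♘
♙ · ♙ · ♙ · ♙ ♙
♖ ♘ ♗ ♕ ♔ ♗ · ♖


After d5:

♜ · ♝ ♛ ♚ ♝ ♞ ♜
♟ ♟ ♟ ♟ ♟ · · ·
♞ · · · · ♟ ♟ ·
· ♙ · ♙ · · · ·
· · · · · · · ♟
· · · · · ♙ · ♘
♙ · ♙ · ♙ · ♙ ♙
♖ ♘ ♗ ♕ ♔ ♗ · ♖



  a b c d e f g h
  ─────────────────
8│♜ · ♝ ♛ ♚ ♝ ♞ ♜│8
7│♟ ♟ ♟ ♟ ♟ · · ·│7
6│♞ · · · · ♟ ♟ ·│6
5│· ♙ · ♙ · · · ·│5
4│· · · · · · · ♟│4
3│· · · · · ♙ · ♘│3
2│♙ · ♙ · ♙ · ♙ ♙│2
1│♖ ♘ ♗ ♕ ♔ ♗ · ♖│1
  ─────────────────
  a b c d e f g h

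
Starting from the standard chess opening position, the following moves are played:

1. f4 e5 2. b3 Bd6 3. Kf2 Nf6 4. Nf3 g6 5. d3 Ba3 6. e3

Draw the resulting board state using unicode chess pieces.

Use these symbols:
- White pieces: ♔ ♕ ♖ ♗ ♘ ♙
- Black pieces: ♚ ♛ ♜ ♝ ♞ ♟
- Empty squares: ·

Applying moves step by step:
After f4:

♜ ♞ ♝ ♛ ♚ ♝ ♞ ♜
♟ ♟ ♟ ♟ ♟ ♟ ♟ ♟
· · · · · · · ·
· · · · · · · ·
· · · · · ♙ · ·
· · · · · · · ·
♙ ♙ ♙ ♙ ♙ · ♙ ♙
♖ ♘ ♗ ♕ ♔ ♗ ♘ ♖


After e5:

♜ ♞ ♝ ♛ ♚ ♝ ♞ ♜
♟ ♟ ♟ ♟ · ♟ ♟ ♟
· · · · · · · ·
· · · · ♟ · · ·
· · · · · ♙ · ·
· · · · · · · ·
♙ ♙ ♙ ♙ ♙ · ♙ ♙
♖ ♘ ♗ ♕ ♔ ♗ ♘ ♖


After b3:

♜ ♞ ♝ ♛ ♚ ♝ ♞ ♜
♟ ♟ ♟ ♟ · ♟ ♟ ♟
· · · · · · · ·
· · · · ♟ · · ·
· · · · · ♙ · ·
· ♙ · · · · · ·
♙ · ♙ ♙ ♙ · ♙ ♙
♖ ♘ ♗ ♕ ♔ ♗ ♘ ♖


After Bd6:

♜ ♞ ♝ ♛ ♚ · ♞ ♜
♟ ♟ ♟ ♟ · ♟ ♟ ♟
· · · ♝ · · · ·
· · · · ♟ · · ·
· · · · · ♙ · ·
· ♙ · · · · · ·
♙ · ♙ ♙ ♙ · ♙ ♙
♖ ♘ ♗ ♕ ♔ ♗ ♘ ♖


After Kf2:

♜ ♞ ♝ ♛ ♚ · ♞ ♜
♟ ♟ ♟ ♟ · ♟ ♟ ♟
· · · ♝ · · · ·
· · · · ♟ · · ·
· · · · · ♙ · ·
· ♙ · · · · · ·
♙ · ♙ ♙ ♙ ♔ ♙ ♙
♖ ♘ ♗ ♕ · ♗ ♘ ♖


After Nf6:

♜ ♞ ♝ ♛ ♚ · · ♜
♟ ♟ ♟ ♟ · ♟ ♟ ♟
· · · ♝ · ♞ · ·
· · · · ♟ · · ·
· · · · · ♙ · ·
· ♙ · · · · · ·
♙ · ♙ ♙ ♙ ♔ ♙ ♙
♖ ♘ ♗ ♕ · ♗ ♘ ♖


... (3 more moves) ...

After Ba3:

♜ ♞ ♝ ♛ ♚ · · ♜
♟ ♟ ♟ ♟ · ♟ · ♟
· · · · · ♞ ♟ ·
· · · · ♟ · · ·
· · · · · ♙ · ·
♝ ♙ · ♙ · ♘ · ·
♙ · ♙ · ♙ ♔ ♙ ♙
♖ ♘ ♗ ♕ · ♗ · ♖


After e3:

♜ ♞ ♝ ♛ ♚ · · ♜
♟ ♟ ♟ ♟ · ♟ · ♟
· · · · · ♞ ♟ ·
· · · · ♟ · · ·
· · · · · ♙ · ·
♝ ♙ · ♙ ♙ ♘ · ·
♙ · ♙ · · ♔ ♙ ♙
♖ ♘ ♗ ♕ · ♗ · ♖



  a b c d e f g h
  ─────────────────
8│♜ ♞ ♝ ♛ ♚ · · ♜│8
7│♟ ♟ ♟ ♟ · ♟ · ♟│7
6│· · · · · ♞ ♟ ·│6
5│· · · · ♟ · · ·│5
4│· · · · · ♙ · ·│4
3│♝ ♙ · ♙ ♙ ♘ · ·│3
2│♙ · ♙ · · ♔ ♙ ♙│2
1│♖ ♘ ♗ ♕ · ♗ · ♖│1
  ─────────────────
  a b c d e f g h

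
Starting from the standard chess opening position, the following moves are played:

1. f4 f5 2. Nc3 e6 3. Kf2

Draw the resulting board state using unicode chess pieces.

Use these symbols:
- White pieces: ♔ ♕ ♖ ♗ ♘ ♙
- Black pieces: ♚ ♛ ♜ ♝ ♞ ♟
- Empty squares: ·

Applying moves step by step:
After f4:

♜ ♞ ♝ ♛ ♚ ♝ ♞ ♜
♟ ♟ ♟ ♟ ♟ ♟ ♟ ♟
· · · · · · · ·
· · · · · · · ·
· · · · · ♙ · ·
· · · · · · · ·
♙ ♙ ♙ ♙ ♙ · ♙ ♙
♖ ♘ ♗ ♕ ♔ ♗ ♘ ♖


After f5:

♜ ♞ ♝ ♛ ♚ ♝ ♞ ♜
♟ ♟ ♟ ♟ ♟ · ♟ ♟
· · · · · · · ·
· · · · · ♟ · ·
· · · · · ♙ · ·
· · · · · · · ·
♙ ♙ ♙ ♙ ♙ · ♙ ♙
♖ ♘ ♗ ♕ ♔ ♗ ♘ ♖


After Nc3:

♜ ♞ ♝ ♛ ♚ ♝ ♞ ♜
♟ ♟ ♟ ♟ ♟ · ♟ ♟
· · · · · · · ·
· · · · · ♟ · ·
· · · · · ♙ · ·
· · ♘ · · · · ·
♙ ♙ ♙ ♙ ♙ · ♙ ♙
♖ · ♗ ♕ ♔ ♗ ♘ ♖


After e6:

♜ ♞ ♝ ♛ ♚ ♝ ♞ ♜
♟ ♟ ♟ ♟ · · ♟ ♟
· · · · ♟ · · ·
· · · · · ♟ · ·
· · · · · ♙ · ·
· · ♘ · · · · ·
♙ ♙ ♙ ♙ ♙ · ♙ ♙
♖ · ♗ ♕ ♔ ♗ ♘ ♖


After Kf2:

♜ ♞ ♝ ♛ ♚ ♝ ♞ ♜
♟ ♟ ♟ ♟ · · ♟ ♟
· · · · ♟ · · ·
· · · · · ♟ · ·
· · · · · ♙ · ·
· · ♘ · · · · ·
♙ ♙ ♙ ♙ ♙ ♔ ♙ ♙
♖ · ♗ ♕ · ♗ ♘ ♖



  a b c d e f g h
  ─────────────────
8│♜ ♞ ♝ ♛ ♚ ♝ ♞ ♜│8
7│♟ ♟ ♟ ♟ · · ♟ ♟│7
6│· · · · ♟ · · ·│6
5│· · · · · ♟ · ·│5
4│· · · · · ♙ · ·│4
3│· · ♘ · · · · ·│3
2│♙ ♙ ♙ ♙ ♙ ♔ ♙ ♙│2
1│♖ · ♗ ♕ · ♗ ♘ ♖│1
  ─────────────────
  a b c d e f g h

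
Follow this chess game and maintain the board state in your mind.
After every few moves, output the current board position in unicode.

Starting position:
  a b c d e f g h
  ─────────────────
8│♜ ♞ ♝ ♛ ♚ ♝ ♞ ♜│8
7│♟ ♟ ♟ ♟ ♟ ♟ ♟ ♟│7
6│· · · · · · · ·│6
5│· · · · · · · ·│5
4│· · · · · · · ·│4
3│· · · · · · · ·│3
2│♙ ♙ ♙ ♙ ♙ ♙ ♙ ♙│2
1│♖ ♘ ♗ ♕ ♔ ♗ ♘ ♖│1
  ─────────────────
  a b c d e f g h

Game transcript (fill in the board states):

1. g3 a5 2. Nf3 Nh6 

  a b c d e f g h
  ─────────────────
8│♜ ♞ ♝ ♛ ♚ ♝ · ♜│8
7│· ♟ ♟ ♟ ♟ ♟ ♟ ♟│7
6│· · · · · · · ♞│6
5│♟ · · · · · · ·│5
4│· · · · · · · ·│4
3│· · · · · ♘ ♙ ·│3
2│♙ ♙ ♙ ♙ ♙ ♙ · ♙│2
1│♖ ♘ ♗ ♕ ♔ ♗ · ♖│1
  ─────────────────
  a b c d e f g h

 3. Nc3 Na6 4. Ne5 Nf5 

  a b c d e f g h
  ─────────────────
8│♜ · ♝ ♛ ♚ ♝ · ♜│8
7│· ♟ ♟ ♟ ♟ ♟ ♟ ♟│7
6│♞ · · · · · · ·│6
5│♟ · · · ♘ ♞ · ·│5
4│· · · · · · · ·│4
3│· · ♘ · · · ♙ ·│3
2│♙ ♙ ♙ ♙ ♙ ♙ · ♙│2
1│♖ · ♗ ♕ ♔ ♗ · ♖│1
  ─────────────────
  a b c d e f g h

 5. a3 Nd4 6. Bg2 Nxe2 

  a b c d e f g h
  ─────────────────
8│♜ · ♝ ♛ ♚ ♝ · ♜│8
7│· ♟ ♟ ♟ ♟ ♟ ♟ ♟│7
6│♞ · · · · · · ·│6
5│♟ · · · ♘ · · ·│5
4│· · · · · · · ·│4
3│♙ · ♘ · · · ♙ ·│3
2│· ♙ ♙ ♙ ♞ ♙ ♗ ♙│2
1│♖ · ♗ ♕ ♔ · · ♖│1
  ─────────────────
  a b c d e f g h

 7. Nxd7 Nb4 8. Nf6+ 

  a b c d e f g h
  ─────────────────
8│♜ · ♝ ♛ ♚ ♝ · ♜│8
7│· ♟ ♟ · ♟ ♟ ♟ ♟│7
6│· · · · · ♘ · ·│6
5│♟ · · · · · · ·│5
4│· ♞ · · · · · ·│4
3│♙ · ♘ · · · ♙ ·│3
2│· ♙ ♙ ♙ ♞ ♙ ♗ ♙│2
1│♖ · ♗ ♕ ♔ · · ♖│1
  ─────────────────
  a b c d e f g h


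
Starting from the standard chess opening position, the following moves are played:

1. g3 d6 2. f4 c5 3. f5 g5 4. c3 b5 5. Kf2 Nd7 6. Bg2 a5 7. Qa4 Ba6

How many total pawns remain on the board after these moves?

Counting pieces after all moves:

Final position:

  a b c d e f g h
  ─────────────────
8│♜ · · ♛ ♚ ♝ ♞ ♜│8
7│· · · ♞ ♟ ♟ · ♟│7
6│♝ · · ♟ · · · ·│6
5│♟ ♟ ♟ · · ♙ ♟ ·│5
4│♕ · · · · · · ·│4
3│· · ♙ · · · ♙ ·│3
2│♙ ♙ · ♙ ♙ ♔ ♗ ♙│2
1│♖ ♘ ♗ · · · ♘ ♖│1
  ─────────────────
  a b c d e f g h


16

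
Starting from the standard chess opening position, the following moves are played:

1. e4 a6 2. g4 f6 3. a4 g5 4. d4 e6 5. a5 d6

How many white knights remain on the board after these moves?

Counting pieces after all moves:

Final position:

  a b c d e f g h
  ─────────────────
8│♜ ♞ ♝ ♛ ♚ ♝ ♞ ♜│8
7│· ♟ ♟ · · · · ♟│7
6│♟ · · ♟ ♟ ♟ · ·│6
5│♙ · · · · · ♟ ·│5
4│· · · ♙ ♙ · ♙ ·│4
3│· · · · · · · ·│3
2│· ♙ ♙ · · ♙ · ♙│2
1│♖ ♘ ♗ ♕ ♔ ♗ ♘ ♖│1
  ─────────────────
  a b c d e f g h


2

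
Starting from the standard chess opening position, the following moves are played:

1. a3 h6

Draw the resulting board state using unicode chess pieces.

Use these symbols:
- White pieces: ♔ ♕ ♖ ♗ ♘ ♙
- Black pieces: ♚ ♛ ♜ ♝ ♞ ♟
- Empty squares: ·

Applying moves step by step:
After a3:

♜ ♞ ♝ ♛ ♚ ♝ ♞ ♜
♟ ♟ ♟ ♟ ♟ ♟ ♟ ♟
· · · · · · · ·
· · · · · · · ·
· · · · · · · ·
♙ · · · · · · ·
· ♙ ♙ ♙ ♙ ♙ ♙ ♙
♖ ♘ ♗ ♕ ♔ ♗ ♘ ♖


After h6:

♜ ♞ ♝ ♛ ♚ ♝ ♞ ♜
♟ ♟ ♟ ♟ ♟ ♟ ♟ ·
· · · · · · · ♟
· · · · · · · ·
· · · · · · · ·
♙ · · · · · · ·
· ♙ ♙ ♙ ♙ ♙ ♙ ♙
♖ ♘ ♗ ♕ ♔ ♗ ♘ ♖



  a b c d e f g h
  ─────────────────
8│♜ ♞ ♝ ♛ ♚ ♝ ♞ ♜│8
7│♟ ♟ ♟ ♟ ♟ ♟ ♟ ·│7
6│· · · · · · · ♟│6
5│· · · · · · · ·│5
4│· · · · · · · ·│4
3│♙ · · · · · · ·│3
2│· ♙ ♙ ♙ ♙ ♙ ♙ ♙│2
1│♖ ♘ ♗ ♕ ♔ ♗ ♘ ♖│1
  ─────────────────
  a b c d e f g h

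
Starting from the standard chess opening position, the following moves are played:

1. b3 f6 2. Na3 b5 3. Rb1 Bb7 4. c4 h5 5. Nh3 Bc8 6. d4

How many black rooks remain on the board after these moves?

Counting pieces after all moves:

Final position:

  a b c d e f g h
  ─────────────────
8│♜ ♞ ♝ ♛ ♚ ♝ ♞ ♜│8
7│♟ · ♟ ♟ ♟ · ♟ ·│7
6│· · · · · ♟ · ·│6
5│· ♟ · · · · · ♟│5
4│· · ♙ ♙ · · · ·│4
3│♘ ♙ · · · · · ♘│3
2│♙ · · · ♙ ♙ ♙ ♙│2
1│· ♖ ♗ ♕ ♔ ♗ · ♖│1
  ─────────────────
  a b c d e f g h


2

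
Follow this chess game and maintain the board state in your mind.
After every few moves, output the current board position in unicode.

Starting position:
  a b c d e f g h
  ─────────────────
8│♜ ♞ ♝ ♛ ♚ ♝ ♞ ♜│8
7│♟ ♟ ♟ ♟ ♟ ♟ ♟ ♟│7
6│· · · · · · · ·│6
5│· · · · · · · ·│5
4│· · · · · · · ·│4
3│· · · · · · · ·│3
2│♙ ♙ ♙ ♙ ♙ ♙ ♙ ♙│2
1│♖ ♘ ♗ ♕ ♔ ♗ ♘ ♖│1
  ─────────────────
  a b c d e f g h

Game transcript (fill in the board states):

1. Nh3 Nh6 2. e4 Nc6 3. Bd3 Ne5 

  a b c d e f g h
  ─────────────────
8│♜ · ♝ ♛ ♚ ♝ · ♜│8
7│♟ ♟ ♟ ♟ ♟ ♟ ♟ ♟│7
6│· · · · · · · ♞│6
5│· · · · ♞ · · ·│5
4│· · · · ♙ · · ·│4
3│· · · ♗ · · · ♘│3
2│♙ ♙ ♙ ♙ · ♙ ♙ ♙│2
1│♖ ♘ ♗ ♕ ♔ · · ♖│1
  ─────────────────
  a b c d e f g h

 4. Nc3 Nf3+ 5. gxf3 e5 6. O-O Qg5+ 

  a b c d e f g h
  ─────────────────
8│♜ · ♝ · ♚ ♝ · ♜│8
7│♟ ♟ ♟ ♟ · ♟ ♟ ♟│7
6│· · · · · · · ♞│6
5│· · · · ♟ · ♛ ·│5
4│· · · · ♙ · · ·│4
3│· · ♘ ♗ · ♙ · ♘│3
2│♙ ♙ ♙ ♙ · ♙ · ♙│2
1│♖ · ♗ ♕ · ♖ ♔ ·│1
  ─────────────────
  a b c d e f g h

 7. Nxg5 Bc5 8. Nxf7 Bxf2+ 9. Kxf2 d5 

  a b c d e f g h
  ─────────────────
8│♜ · ♝ · ♚ · · ♜│8
7│♟ ♟ ♟ · · ♘ ♟ ♟│7
6│· · · · · · · ♞│6
5│· · · ♟ ♟ · · ·│5
4│· · · · ♙ · · ·│4
3│· · ♘ ♗ · ♙ · ·│3
2│♙ ♙ ♙ ♙ · ♔ · ♙│2
1│♖ · ♗ ♕ · ♖ · ·│1
  ─────────────────
  a b c d e f g h

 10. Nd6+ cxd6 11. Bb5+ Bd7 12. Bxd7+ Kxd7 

  a b c d e f g h
  ─────────────────
8│♜ · · · · · · ♜│8
7│♟ ♟ · ♚ · · ♟ ♟│7
6│· · · ♟ · · · ♞│6
5│· · · ♟ ♟ · · ·│5
4│· · · · ♙ · · ·│4
3│· · ♘ · · ♙ · ·│3
2│♙ ♙ ♙ ♙ · ♔ · ♙│2
1│♖ · ♗ ♕ · ♖ · ·│1
  ─────────────────
  a b c d e f g h

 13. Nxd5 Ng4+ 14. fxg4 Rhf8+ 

  a b c d e f g h
  ─────────────────
8│♜ · · · · ♜ · ·│8
7│♟ ♟ · ♚ · · ♟ ♟│7
6│· · · ♟ · · · ·│6
5│· · · ♘ ♟ · · ·│5
4│· · · · ♙ · ♙ ·│4
3│· · · · · · · ·│3
2│♙ ♙ ♙ ♙ · ♔ · ♙│2
1│♖ · ♗ ♕ · ♖ · ·│1
  ─────────────────
  a b c d e f g h


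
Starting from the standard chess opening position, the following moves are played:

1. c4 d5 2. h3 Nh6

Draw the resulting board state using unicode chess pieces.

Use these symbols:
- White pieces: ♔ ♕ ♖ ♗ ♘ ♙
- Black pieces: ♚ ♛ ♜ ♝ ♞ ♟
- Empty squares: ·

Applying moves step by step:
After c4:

♜ ♞ ♝ ♛ ♚ ♝ ♞ ♜
♟ ♟ ♟ ♟ ♟ ♟ ♟ ♟
· · · · · · · ·
· · · · · · · ·
· · ♙ · · · · ·
· · · · · · · ·
♙ ♙ · ♙ ♙ ♙ ♙ ♙
♖ ♘ ♗ ♕ ♔ ♗ ♘ ♖


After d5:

♜ ♞ ♝ ♛ ♚ ♝ ♞ ♜
♟ ♟ ♟ · ♟ ♟ ♟ ♟
· · · · · · · ·
· · · ♟ · · · ·
· · ♙ · · · · ·
· · · · · · · ·
♙ ♙ · ♙ ♙ ♙ ♙ ♙
♖ ♘ ♗ ♕ ♔ ♗ ♘ ♖


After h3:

♜ ♞ ♝ ♛ ♚ ♝ ♞ ♜
♟ ♟ ♟ · ♟ ♟ ♟ ♟
· · · · · · · ·
· · · ♟ · · · ·
· · ♙ · · · · ·
· · · · · · · ♙
♙ ♙ · ♙ ♙ ♙ ♙ ·
♖ ♘ ♗ ♕ ♔ ♗ ♘ ♖


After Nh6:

♜ ♞ ♝ ♛ ♚ ♝ · ♜
♟ ♟ ♟ · ♟ ♟ ♟ ♟
· · · · · · · ♞
· · · ♟ · · · ·
· · ♙ · · · · ·
· · · · · · · ♙
♙ ♙ · ♙ ♙ ♙ ♙ ·
♖ ♘ ♗ ♕ ♔ ♗ ♘ ♖



  a b c d e f g h
  ─────────────────
8│♜ ♞ ♝ ♛ ♚ ♝ · ♜│8
7│♟ ♟ ♟ · ♟ ♟ ♟ ♟│7
6│· · · · · · · ♞│6
5│· · · ♟ · · · ·│5
4│· · ♙ · · · · ·│4
3│· · · · · · · ♙│3
2│♙ ♙ · ♙ ♙ ♙ ♙ ·│2
1│♖ ♘ ♗ ♕ ♔ ♗ ♘ ♖│1
  ─────────────────
  a b c d e f g h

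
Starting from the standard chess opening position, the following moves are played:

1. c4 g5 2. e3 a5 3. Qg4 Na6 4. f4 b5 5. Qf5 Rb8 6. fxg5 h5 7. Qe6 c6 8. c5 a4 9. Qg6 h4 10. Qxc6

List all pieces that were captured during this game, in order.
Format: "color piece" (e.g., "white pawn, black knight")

Tracking captures:
  fxg5: captured black pawn
  Qxc6: captured black pawn

black pawn, black pawn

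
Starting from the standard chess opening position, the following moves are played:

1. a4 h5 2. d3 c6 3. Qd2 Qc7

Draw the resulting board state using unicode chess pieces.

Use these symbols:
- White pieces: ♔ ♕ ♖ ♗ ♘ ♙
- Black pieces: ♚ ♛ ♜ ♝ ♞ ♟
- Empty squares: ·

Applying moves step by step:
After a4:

♜ ♞ ♝ ♛ ♚ ♝ ♞ ♜
♟ ♟ ♟ ♟ ♟ ♟ ♟ ♟
· · · · · · · ·
· · · · · · · ·
♙ · · · · · · ·
· · · · · · · ·
· ♙ ♙ ♙ ♙ ♙ ♙ ♙
♖ ♘ ♗ ♕ ♔ ♗ ♘ ♖


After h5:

♜ ♞ ♝ ♛ ♚ ♝ ♞ ♜
♟ ♟ ♟ ♟ ♟ ♟ ♟ ·
· · · · · · · ·
· · · · · · · ♟
♙ · · · · · · ·
· · · · · · · ·
· ♙ ♙ ♙ ♙ ♙ ♙ ♙
♖ ♘ ♗ ♕ ♔ ♗ ♘ ♖


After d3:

♜ ♞ ♝ ♛ ♚ ♝ ♞ ♜
♟ ♟ ♟ ♟ ♟ ♟ ♟ ·
· · · · · · · ·
· · · · · · · ♟
♙ · · · · · · ·
· · · ♙ · · · ·
· ♙ ♙ · ♙ ♙ ♙ ♙
♖ ♘ ♗ ♕ ♔ ♗ ♘ ♖


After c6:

♜ ♞ ♝ ♛ ♚ ♝ ♞ ♜
♟ ♟ · ♟ ♟ ♟ ♟ ·
· · ♟ · · · · ·
· · · · · · · ♟
♙ · · · · · · ·
· · · ♙ · · · ·
· ♙ ♙ · ♙ ♙ ♙ ♙
♖ ♘ ♗ ♕ ♔ ♗ ♘ ♖


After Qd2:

♜ ♞ ♝ ♛ ♚ ♝ ♞ ♜
♟ ♟ · ♟ ♟ ♟ ♟ ·
· · ♟ · · · · ·
· · · · · · · ♟
♙ · · · · · · ·
· · · ♙ · · · ·
· ♙ ♙ ♕ ♙ ♙ ♙ ♙
♖ ♘ ♗ · ♔ ♗ ♘ ♖


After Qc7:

♜ ♞ ♝ · ♚ ♝ ♞ ♜
♟ ♟ ♛ ♟ ♟ ♟ ♟ ·
· · ♟ · · · · ·
· · · · · · · ♟
♙ · · · · · · ·
· · · ♙ · · · ·
· ♙ ♙ ♕ ♙ ♙ ♙ ♙
♖ ♘ ♗ · ♔ ♗ ♘ ♖



  a b c d e f g h
  ─────────────────
8│♜ ♞ ♝ · ♚ ♝ ♞ ♜│8
7│♟ ♟ ♛ ♟ ♟ ♟ ♟ ·│7
6│· · ♟ · · · · ·│6
5│· · · · · · · ♟│5
4│♙ · · · · · · ·│4
3│· · · ♙ · · · ·│3
2│· ♙ ♙ ♕ ♙ ♙ ♙ ♙│2
1│♖ ♘ ♗ · ♔ ♗ ♘ ♖│1
  ─────────────────
  a b c d e f g h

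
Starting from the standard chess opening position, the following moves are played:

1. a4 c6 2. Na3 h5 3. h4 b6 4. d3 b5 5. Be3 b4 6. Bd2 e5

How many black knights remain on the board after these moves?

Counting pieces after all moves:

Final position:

  a b c d e f g h
  ─────────────────
8│♜ ♞ ♝ ♛ ♚ ♝ ♞ ♜│8
7│♟ · · ♟ · ♟ ♟ ·│7
6│· · ♟ · · · · ·│6
5│· · · · ♟ · · ♟│5
4│♙ ♟ · · · · · ♙│4
3│♘ · · ♙ · · · ·│3
2│· ♙ ♙ ♗ ♙ ♙ ♙ ·│2
1│♖ · · ♕ ♔ ♗ ♘ ♖│1
  ─────────────────
  a b c d e f g h


2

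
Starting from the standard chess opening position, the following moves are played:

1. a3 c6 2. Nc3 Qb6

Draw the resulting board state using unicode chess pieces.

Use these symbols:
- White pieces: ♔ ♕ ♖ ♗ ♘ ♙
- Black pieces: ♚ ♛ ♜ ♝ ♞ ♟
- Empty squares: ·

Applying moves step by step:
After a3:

♜ ♞ ♝ ♛ ♚ ♝ ♞ ♜
♟ ♟ ♟ ♟ ♟ ♟ ♟ ♟
· · · · · · · ·
· · · · · · · ·
· · · · · · · ·
♙ · · · · · · ·
· ♙ ♙ ♙ ♙ ♙ ♙ ♙
♖ ♘ ♗ ♕ ♔ ♗ ♘ ♖


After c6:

♜ ♞ ♝ ♛ ♚ ♝ ♞ ♜
♟ ♟ · ♟ ♟ ♟ ♟ ♟
· · ♟ · · · · ·
· · · · · · · ·
· · · · · · · ·
♙ · · · · · · ·
· ♙ ♙ ♙ ♙ ♙ ♙ ♙
♖ ♘ ♗ ♕ ♔ ♗ ♘ ♖


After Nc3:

♜ ♞ ♝ ♛ ♚ ♝ ♞ ♜
♟ ♟ · ♟ ♟ ♟ ♟ ♟
· · ♟ · · · · ·
· · · · · · · ·
· · · · · · · ·
♙ · ♘ · · · · ·
· ♙ ♙ ♙ ♙ ♙ ♙ ♙
♖ · ♗ ♕ ♔ ♗ ♘ ♖


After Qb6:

♜ ♞ ♝ · ♚ ♝ ♞ ♜
♟ ♟ · ♟ ♟ ♟ ♟ ♟
· ♛ ♟ · · · · ·
· · · · · · · ·
· · · · · · · ·
♙ · ♘ · · · · ·
· ♙ ♙ ♙ ♙ ♙ ♙ ♙
♖ · ♗ ♕ ♔ ♗ ♘ ♖



  a b c d e f g h
  ─────────────────
8│♜ ♞ ♝ · ♚ ♝ ♞ ♜│8
7│♟ ♟ · ♟ ♟ ♟ ♟ ♟│7
6│· ♛ ♟ · · · · ·│6
5│· · · · · · · ·│5
4│· · · · · · · ·│4
3│♙ · ♘ · · · · ·│3
2│· ♙ ♙ ♙ ♙ ♙ ♙ ♙│2
1│♖ · ♗ ♕ ♔ ♗ ♘ ♖│1
  ─────────────────
  a b c d e f g h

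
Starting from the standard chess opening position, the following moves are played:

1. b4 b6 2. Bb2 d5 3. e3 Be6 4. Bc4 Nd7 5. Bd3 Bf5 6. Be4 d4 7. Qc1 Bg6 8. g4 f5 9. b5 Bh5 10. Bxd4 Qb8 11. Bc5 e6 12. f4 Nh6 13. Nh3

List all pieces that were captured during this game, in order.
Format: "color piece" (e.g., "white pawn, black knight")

Tracking captures:
  Bxd4: captured black pawn

black pawn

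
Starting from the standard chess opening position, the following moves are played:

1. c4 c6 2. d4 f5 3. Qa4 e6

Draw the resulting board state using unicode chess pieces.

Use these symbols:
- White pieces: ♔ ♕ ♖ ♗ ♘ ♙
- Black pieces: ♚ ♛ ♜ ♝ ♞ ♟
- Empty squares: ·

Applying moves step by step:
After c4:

♜ ♞ ♝ ♛ ♚ ♝ ♞ ♜
♟ ♟ ♟ ♟ ♟ ♟ ♟ ♟
· · · · · · · ·
· · · · · · · ·
· · ♙ · · · · ·
· · · · · · · ·
♙ ♙ · ♙ ♙ ♙ ♙ ♙
♖ ♘ ♗ ♕ ♔ ♗ ♘ ♖


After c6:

♜ ♞ ♝ ♛ ♚ ♝ ♞ ♜
♟ ♟ · ♟ ♟ ♟ ♟ ♟
· · ♟ · · · · ·
· · · · · · · ·
· · ♙ · · · · ·
· · · · · · · ·
♙ ♙ · ♙ ♙ ♙ ♙ ♙
♖ ♘ ♗ ♕ ♔ ♗ ♘ ♖


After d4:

♜ ♞ ♝ ♛ ♚ ♝ ♞ ♜
♟ ♟ · ♟ ♟ ♟ ♟ ♟
· · ♟ · · · · ·
· · · · · · · ·
· · ♙ ♙ · · · ·
· · · · · · · ·
♙ ♙ · · ♙ ♙ ♙ ♙
♖ ♘ ♗ ♕ ♔ ♗ ♘ ♖


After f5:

♜ ♞ ♝ ♛ ♚ ♝ ♞ ♜
♟ ♟ · ♟ ♟ · ♟ ♟
· · ♟ · · · · ·
· · · · · ♟ · ·
· · ♙ ♙ · · · ·
· · · · · · · ·
♙ ♙ · · ♙ ♙ ♙ ♙
♖ ♘ ♗ ♕ ♔ ♗ ♘ ♖


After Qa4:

♜ ♞ ♝ ♛ ♚ ♝ ♞ ♜
♟ ♟ · ♟ ♟ · ♟ ♟
· · ♟ · · · · ·
· · · · · ♟ · ·
♕ · ♙ ♙ · · · ·
· · · · · · · ·
♙ ♙ · · ♙ ♙ ♙ ♙
♖ ♘ ♗ · ♔ ♗ ♘ ♖


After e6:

♜ ♞ ♝ ♛ ♚ ♝ ♞ ♜
♟ ♟ · ♟ · · ♟ ♟
· · ♟ · ♟ · · ·
· · · · · ♟ · ·
♕ · ♙ ♙ · · · ·
· · · · · · · ·
♙ ♙ · · ♙ ♙ ♙ ♙
♖ ♘ ♗ · ♔ ♗ ♘ ♖



  a b c d e f g h
  ─────────────────
8│♜ ♞ ♝ ♛ ♚ ♝ ♞ ♜│8
7│♟ ♟ · ♟ · · ♟ ♟│7
6│· · ♟ · ♟ · · ·│6
5│· · · · · ♟ · ·│5
4│♕ · ♙ ♙ · · · ·│4
3│· · · · · · · ·│3
2│♙ ♙ · · ♙ ♙ ♙ ♙│2
1│♖ ♘ ♗ · ♔ ♗ ♘ ♖│1
  ─────────────────
  a b c d e f g h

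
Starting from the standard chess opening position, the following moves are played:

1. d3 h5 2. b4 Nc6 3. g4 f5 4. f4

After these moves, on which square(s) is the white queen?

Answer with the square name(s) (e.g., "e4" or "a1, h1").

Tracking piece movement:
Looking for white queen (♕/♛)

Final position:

  a b c d e f g h
  ─────────────────
8│♜ · ♝ ♛ ♚ ♝ ♞ ♜│8
7│♟ ♟ ♟ ♟ ♟ · ♟ ·│7
6│· · ♞ · · · · ·│6
5│· · · · · ♟ · ♟│5
4│· ♙ · · · ♙ ♙ ·│4
3│· · · ♙ · · · ·│3
2│♙ · ♙ · ♙ · · ♙│2
1│♖ ♘ ♗ ♕ ♔ ♗ ♘ ♖│1
  ─────────────────
  a b c d e f g h


d1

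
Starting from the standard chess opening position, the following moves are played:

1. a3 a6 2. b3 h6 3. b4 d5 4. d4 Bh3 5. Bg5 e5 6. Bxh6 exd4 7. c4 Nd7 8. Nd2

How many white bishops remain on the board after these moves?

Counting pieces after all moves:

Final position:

  a b c d e f g h
  ─────────────────
8│♜ · · ♛ ♚ ♝ ♞ ♜│8
7│· ♟ ♟ ♞ · ♟ ♟ ·│7
6│♟ · · · · · · ♗│6
5│· · · ♟ · · · ·│5
4│· ♙ ♙ ♟ · · · ·│4
3│♙ · · · · · · ♝│3
2│· · · ♘ ♙ ♙ ♙ ♙│2
1│♖ · · ♕ ♔ ♗ ♘ ♖│1
  ─────────────────
  a b c d e f g h


2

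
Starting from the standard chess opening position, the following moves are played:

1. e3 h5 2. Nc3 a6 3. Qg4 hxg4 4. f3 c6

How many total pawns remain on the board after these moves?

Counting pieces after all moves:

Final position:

  a b c d e f g h
  ─────────────────
8│♜ ♞ ♝ ♛ ♚ ♝ ♞ ♜│8
7│· ♟ · ♟ ♟ ♟ ♟ ·│7
6│♟ · ♟ · · · · ·│6
5│· · · · · · · ·│5
4│· · · · · · ♟ ·│4
3│· · ♘ · ♙ ♙ · ·│3
2│♙ ♙ ♙ ♙ · · ♙ ♙│2
1│♖ · ♗ · ♔ ♗ ♘ ♖│1
  ─────────────────
  a b c d e f g h


16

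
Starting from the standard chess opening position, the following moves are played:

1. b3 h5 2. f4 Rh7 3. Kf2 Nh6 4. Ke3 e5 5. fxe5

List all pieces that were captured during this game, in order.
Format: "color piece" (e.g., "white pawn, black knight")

Tracking captures:
  fxe5: captured black pawn

black pawn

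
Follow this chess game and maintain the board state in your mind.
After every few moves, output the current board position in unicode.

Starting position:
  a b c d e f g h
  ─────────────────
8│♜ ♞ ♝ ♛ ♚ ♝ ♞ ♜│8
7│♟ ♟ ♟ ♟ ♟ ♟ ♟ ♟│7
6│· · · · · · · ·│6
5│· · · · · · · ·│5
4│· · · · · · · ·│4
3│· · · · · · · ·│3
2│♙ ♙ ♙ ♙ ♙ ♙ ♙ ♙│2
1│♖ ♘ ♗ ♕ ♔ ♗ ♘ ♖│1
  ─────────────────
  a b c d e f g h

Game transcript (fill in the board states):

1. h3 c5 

  a b c d e f g h
  ─────────────────
8│♜ ♞ ♝ ♛ ♚ ♝ ♞ ♜│8
7│♟ ♟ · ♟ ♟ ♟ ♟ ♟│7
6│· · · · · · · ·│6
5│· · ♟ · · · · ·│5
4│· · · · · · · ·│4
3│· · · · · · · ♙│3
2│♙ ♙ ♙ ♙ ♙ ♙ ♙ ·│2
1│♖ ♘ ♗ ♕ ♔ ♗ ♘ ♖│1
  ─────────────────
  a b c d e f g h

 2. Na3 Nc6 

  a b c d e f g h
  ─────────────────
8│♜ · ♝ ♛ ♚ ♝ ♞ ♜│8
7│♟ ♟ · ♟ ♟ ♟ ♟ ♟│7
6│· · ♞ · · · · ·│6
5│· · ♟ · · · · ·│5
4│· · · · · · · ·│4
3│♘ · · · · · · ♙│3
2│♙ ♙ ♙ ♙ ♙ ♙ ♙ ·│2
1│♖ · ♗ ♕ ♔ ♗ ♘ ♖│1
  ─────────────────
  a b c d e f g h

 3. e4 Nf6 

  a b c d e f g h
  ─────────────────
8│♜ · ♝ ♛ ♚ ♝ · ♜│8
7│♟ ♟ · ♟ ♟ ♟ ♟ ♟│7
6│· · ♞ · · ♞ · ·│6
5│· · ♟ · · · · ·│5
4│· · · · ♙ · · ·│4
3│♘ · · · · · · ♙│3
2│♙ ♙ ♙ ♙ · ♙ ♙ ·│2
1│♖ · ♗ ♕ ♔ ♗ ♘ ♖│1
  ─────────────────
  a b c d e f g h

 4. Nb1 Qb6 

  a b c d e f g h
  ─────────────────
8│♜ · ♝ · ♚ ♝ · ♜│8
7│♟ ♟ · ♟ ♟ ♟ ♟ ♟│7
6│· ♛ ♞ · · ♞ · ·│6
5│· · ♟ · · · · ·│5
4│· · · · ♙ · · ·│4
3│· · · · · · · ♙│3
2│♙ ♙ ♙ ♙ · ♙ ♙ ·│2
1│♖ ♘ ♗ ♕ ♔ ♗ ♘ ♖│1
  ─────────────────
  a b c d e f g h



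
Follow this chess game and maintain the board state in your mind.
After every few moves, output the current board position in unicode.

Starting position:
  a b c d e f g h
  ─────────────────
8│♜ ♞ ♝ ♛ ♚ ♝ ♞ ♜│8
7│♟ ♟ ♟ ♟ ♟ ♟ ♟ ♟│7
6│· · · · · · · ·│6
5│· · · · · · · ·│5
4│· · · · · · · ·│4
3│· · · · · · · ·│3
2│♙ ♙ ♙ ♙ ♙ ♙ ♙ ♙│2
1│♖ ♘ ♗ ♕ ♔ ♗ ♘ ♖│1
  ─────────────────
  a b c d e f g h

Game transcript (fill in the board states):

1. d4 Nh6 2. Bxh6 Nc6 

  a b c d e f g h
  ─────────────────
8│♜ · ♝ ♛ ♚ ♝ · ♜│8
7│♟ ♟ ♟ ♟ ♟ ♟ ♟ ♟│7
6│· · ♞ · · · · ♗│6
5│· · · · · · · ·│5
4│· · · ♙ · · · ·│4
3│· · · · · · · ·│3
2│♙ ♙ ♙ · ♙ ♙ ♙ ♙│2
1│♖ ♘ · ♕ ♔ ♗ ♘ ♖│1
  ─────────────────
  a b c d e f g h

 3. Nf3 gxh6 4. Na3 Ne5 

  a b c d e f g h
  ─────────────────
8│♜ · ♝ ♛ ♚ ♝ · ♜│8
7│♟ ♟ ♟ ♟ ♟ ♟ · ♟│7
6│· · · · · · · ♟│6
5│· · · · ♞ · · ·│5
4│· · · ♙ · · · ·│4
3│♘ · · · · ♘ · ·│3
2│♙ ♙ ♙ · ♙ ♙ ♙ ♙│2
1│♖ · · ♕ ♔ ♗ · ♖│1
  ─────────────────
  a b c d e f g h

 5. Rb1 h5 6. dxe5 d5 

  a b c d e f g h
  ─────────────────
8│♜ · ♝ ♛ ♚ ♝ · ♜│8
7│♟ ♟ ♟ · ♟ ♟ · ♟│7
6│· · · · · · · ·│6
5│· · · ♟ ♙ · · ♟│5
4│· · · · · · · ·│4
3│♘ · · · · ♘ · ·│3
2│♙ ♙ ♙ · ♙ ♙ ♙ ♙│2
1│· ♖ · ♕ ♔ ♗ · ♖│1
  ─────────────────
  a b c d e f g h

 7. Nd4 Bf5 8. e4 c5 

  a b c d e f g h
  ─────────────────
8│♜ · · ♛ ♚ ♝ · ♜│8
7│♟ ♟ · · ♟ ♟ · ♟│7
6│· · · · · · · ·│6
5│· · ♟ ♟ ♙ ♝ · ♟│5
4│· · · ♘ ♙ · · ·│4
3│♘ · · · · · · ·│3
2│♙ ♙ ♙ · · ♙ ♙ ♙│2
1│· ♖ · ♕ ♔ ♗ · ♖│1
  ─────────────────
  a b c d e f g h



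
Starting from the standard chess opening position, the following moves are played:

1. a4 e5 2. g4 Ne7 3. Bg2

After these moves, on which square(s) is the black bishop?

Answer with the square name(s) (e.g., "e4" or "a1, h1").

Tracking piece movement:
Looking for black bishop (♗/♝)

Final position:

  a b c d e f g h
  ─────────────────
8│♜ ♞ ♝ ♛ ♚ ♝ · ♜│8
7│♟ ♟ ♟ ♟ ♞ ♟ ♟ ♟│7
6│· · · · · · · ·│6
5│· · · · ♟ · · ·│5
4│♙ · · · · · ♙ ·│4
3│· · · · · · · ·│3
2│· ♙ ♙ ♙ ♙ ♙ ♗ ♙│2
1│♖ ♘ ♗ ♕ ♔ · ♘ ♖│1
  ─────────────────
  a b c d e f g h


c8, f8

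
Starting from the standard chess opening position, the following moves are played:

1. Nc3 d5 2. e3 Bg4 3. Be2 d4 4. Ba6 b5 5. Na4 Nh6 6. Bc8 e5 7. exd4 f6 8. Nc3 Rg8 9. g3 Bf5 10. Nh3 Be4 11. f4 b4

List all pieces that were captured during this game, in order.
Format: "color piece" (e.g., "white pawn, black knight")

Tracking captures:
  exd4: captured black pawn

black pawn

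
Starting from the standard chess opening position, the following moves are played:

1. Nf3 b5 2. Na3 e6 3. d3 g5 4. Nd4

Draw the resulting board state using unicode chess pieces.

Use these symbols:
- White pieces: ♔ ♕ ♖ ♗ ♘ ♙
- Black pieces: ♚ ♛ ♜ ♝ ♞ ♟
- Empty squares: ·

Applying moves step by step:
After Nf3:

♜ ♞ ♝ ♛ ♚ ♝ ♞ ♜
♟ ♟ ♟ ♟ ♟ ♟ ♟ ♟
· · · · · · · ·
· · · · · · · ·
· · · · · · · ·
· · · · · ♘ · ·
♙ ♙ ♙ ♙ ♙ ♙ ♙ ♙
♖ ♘ ♗ ♕ ♔ ♗ · ♖


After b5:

♜ ♞ ♝ ♛ ♚ ♝ ♞ ♜
♟ · ♟ ♟ ♟ ♟ ♟ ♟
· · · · · · · ·
· ♟ · · · · · ·
· · · · · · · ·
· · · · · ♘ · ·
♙ ♙ ♙ ♙ ♙ ♙ ♙ ♙
♖ ♘ ♗ ♕ ♔ ♗ · ♖


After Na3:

♜ ♞ ♝ ♛ ♚ ♝ ♞ ♜
♟ · ♟ ♟ ♟ ♟ ♟ ♟
· · · · · · · ·
· ♟ · · · · · ·
· · · · · · · ·
♘ · · · · ♘ · ·
♙ ♙ ♙ ♙ ♙ ♙ ♙ ♙
♖ · ♗ ♕ ♔ ♗ · ♖


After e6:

♜ ♞ ♝ ♛ ♚ ♝ ♞ ♜
♟ · ♟ ♟ · ♟ ♟ ♟
· · · · ♟ · · ·
· ♟ · · · · · ·
· · · · · · · ·
♘ · · · · ♘ · ·
♙ ♙ ♙ ♙ ♙ ♙ ♙ ♙
♖ · ♗ ♕ ♔ ♗ · ♖


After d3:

♜ ♞ ♝ ♛ ♚ ♝ ♞ ♜
♟ · ♟ ♟ · ♟ ♟ ♟
· · · · ♟ · · ·
· ♟ · · · · · ·
· · · · · · · ·
♘ · · ♙ · ♘ · ·
♙ ♙ ♙ · ♙ ♙ ♙ ♙
♖ · ♗ ♕ ♔ ♗ · ♖


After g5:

♜ ♞ ♝ ♛ ♚ ♝ ♞ ♜
♟ · ♟ ♟ · ♟ · ♟
· · · · ♟ · · ·
· ♟ · · · · ♟ ·
· · · · · · · ·
♘ · · ♙ · ♘ · ·
♙ ♙ ♙ · ♙ ♙ ♙ ♙
♖ · ♗ ♕ ♔ ♗ · ♖


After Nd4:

♜ ♞ ♝ ♛ ♚ ♝ ♞ ♜
♟ · ♟ ♟ · ♟ · ♟
· · · · ♟ · · ·
· ♟ · · · · ♟ ·
· · · ♘ · · · ·
♘ · · ♙ · · · ·
♙ ♙ ♙ · ♙ ♙ ♙ ♙
♖ · ♗ ♕ ♔ ♗ · ♖



  a b c d e f g h
  ─────────────────
8│♜ ♞ ♝ ♛ ♚ ♝ ♞ ♜│8
7│♟ · ♟ ♟ · ♟ · ♟│7
6│· · · · ♟ · · ·│6
5│· ♟ · · · · ♟ ·│5
4│· · · ♘ · · · ·│4
3│♘ · · ♙ · · · ·│3
2│♙ ♙ ♙ · ♙ ♙ ♙ ♙│2
1│♖ · ♗ ♕ ♔ ♗ · ♖│1
  ─────────────────
  a b c d e f g h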